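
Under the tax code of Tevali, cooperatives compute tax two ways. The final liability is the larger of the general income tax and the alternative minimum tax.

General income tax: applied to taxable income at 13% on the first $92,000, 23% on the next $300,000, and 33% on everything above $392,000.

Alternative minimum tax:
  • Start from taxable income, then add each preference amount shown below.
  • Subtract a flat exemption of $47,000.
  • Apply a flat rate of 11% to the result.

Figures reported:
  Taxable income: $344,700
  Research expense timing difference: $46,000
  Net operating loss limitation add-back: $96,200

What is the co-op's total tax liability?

$70,081

General income tax:
  $92,000 × 13% = $11,960
  $252,700 × 23% = $58,121
  → $70,081

Alternative minimum tax:
  Adjusted income: $344,700 + $46,000 + $96,200 = $486,900
  Less exemption $47,000 → base $439,900
  $439,900 × 11% = $48,389

$70,081 > $48,389, so the general income tax governs.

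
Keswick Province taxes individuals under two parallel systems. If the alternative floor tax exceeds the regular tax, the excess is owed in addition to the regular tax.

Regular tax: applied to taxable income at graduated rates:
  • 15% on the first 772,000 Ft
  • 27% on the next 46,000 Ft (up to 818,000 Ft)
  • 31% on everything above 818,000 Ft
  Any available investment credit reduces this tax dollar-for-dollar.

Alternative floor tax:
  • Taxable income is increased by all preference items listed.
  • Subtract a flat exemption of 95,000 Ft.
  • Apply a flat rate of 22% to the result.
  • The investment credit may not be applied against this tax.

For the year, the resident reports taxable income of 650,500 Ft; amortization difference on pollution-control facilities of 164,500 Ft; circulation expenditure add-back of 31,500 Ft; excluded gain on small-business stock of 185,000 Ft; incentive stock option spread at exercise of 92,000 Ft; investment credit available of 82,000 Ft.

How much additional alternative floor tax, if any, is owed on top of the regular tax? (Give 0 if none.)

210,695 Ft

Regular tax:
  650,500 Ft × 15% = 97,575 Ft
  Less investment credit 82,000 Ft → 15,575 Ft

Alternative floor tax:
  Adjusted income: 650,500 Ft + 164,500 Ft + 31,500 Ft + 185,000 Ft + 92,000 Ft = 1,123,500 Ft
  Less exemption 95,000 Ft → base 1,028,500 Ft
  1,028,500 Ft × 22% = 226,270 Ft

Excess of alternative floor tax over regular tax: 226,270 Ft − 15,575 Ft = 210,695 Ft.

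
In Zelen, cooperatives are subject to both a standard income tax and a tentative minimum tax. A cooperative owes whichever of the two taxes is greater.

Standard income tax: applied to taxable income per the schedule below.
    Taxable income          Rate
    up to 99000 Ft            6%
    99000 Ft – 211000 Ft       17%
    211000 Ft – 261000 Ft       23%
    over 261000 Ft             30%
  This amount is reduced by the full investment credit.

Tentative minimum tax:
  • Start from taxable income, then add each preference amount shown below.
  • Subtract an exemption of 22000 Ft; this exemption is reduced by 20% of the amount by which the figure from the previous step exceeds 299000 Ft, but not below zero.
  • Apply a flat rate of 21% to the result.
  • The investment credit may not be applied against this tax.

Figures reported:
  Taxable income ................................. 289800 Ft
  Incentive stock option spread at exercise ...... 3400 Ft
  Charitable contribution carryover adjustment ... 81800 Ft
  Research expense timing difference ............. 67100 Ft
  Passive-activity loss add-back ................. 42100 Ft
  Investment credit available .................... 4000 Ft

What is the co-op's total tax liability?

Standard income tax:
  99000 Ft × 6% = 5940 Ft
  112000 Ft × 17% = 19040 Ft
  50000 Ft × 23% = 11500 Ft
  28800 Ft × 30% = 8640 Ft
  → 45120 Ft
  Less investment credit 4000 Ft → 41120 Ft

Tentative minimum tax:
  Adjusted income: 289800 Ft + 3400 Ft + 81800 Ft + 67100 Ft + 42100 Ft = 484200 Ft
  Exemption: 20% × (484200 Ft − 299000 Ft) = 37040 Ft ≥ 22000 Ft, so the exemption is fully phased out
  Base: 484200 Ft − 0 Ft = 484200 Ft
  484200 Ft × 21% = 101682 Ft

101682 Ft > 41120 Ft, so the tentative minimum tax is the binding amount.

101682 Ft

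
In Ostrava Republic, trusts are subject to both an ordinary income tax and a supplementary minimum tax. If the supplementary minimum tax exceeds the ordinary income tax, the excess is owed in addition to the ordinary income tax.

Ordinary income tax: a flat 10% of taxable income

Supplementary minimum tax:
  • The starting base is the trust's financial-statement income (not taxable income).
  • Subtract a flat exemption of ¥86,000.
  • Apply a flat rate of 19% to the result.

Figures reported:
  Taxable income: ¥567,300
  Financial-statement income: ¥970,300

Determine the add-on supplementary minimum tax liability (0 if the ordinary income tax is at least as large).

¥111,287

Supplementary minimum tax:
  Base (financial-statement income): ¥970,300
  Less exemption ¥86,000 → base ¥884,300
  ¥884,300 × 19% = ¥168,017

Ordinary income tax:
  ¥567,300 × 10% = ¥56,730

Excess of supplementary minimum tax over ordinary income tax: ¥168,017 − ¥56,730 = ¥111,287.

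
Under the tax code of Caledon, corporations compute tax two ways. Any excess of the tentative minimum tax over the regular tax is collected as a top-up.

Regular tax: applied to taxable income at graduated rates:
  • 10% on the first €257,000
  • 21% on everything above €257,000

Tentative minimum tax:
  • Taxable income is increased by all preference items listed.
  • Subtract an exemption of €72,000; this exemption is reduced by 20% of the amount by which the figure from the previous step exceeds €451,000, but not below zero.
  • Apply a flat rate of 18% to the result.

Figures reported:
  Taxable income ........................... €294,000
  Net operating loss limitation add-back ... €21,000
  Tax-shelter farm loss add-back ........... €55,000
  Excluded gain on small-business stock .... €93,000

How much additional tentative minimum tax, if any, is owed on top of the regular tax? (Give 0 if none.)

€37,342

Regular tax:
  €257,000 × 10% = €25,700
  €37,000 × 21% = €7,770
  → €33,470

Tentative minimum tax:
  Adjusted income: €294,000 + €21,000 + €55,000 + €93,000 = €463,000
  Exemption: €72,000 − 20% × (€463,000 − €451,000) = €72,000 − €2,400 = €69,600
  Base: €463,000 − €69,600 = €393,400
  €393,400 × 18% = €70,812

Excess of tentative minimum tax over regular tax: €70,812 − €33,470 = €37,342.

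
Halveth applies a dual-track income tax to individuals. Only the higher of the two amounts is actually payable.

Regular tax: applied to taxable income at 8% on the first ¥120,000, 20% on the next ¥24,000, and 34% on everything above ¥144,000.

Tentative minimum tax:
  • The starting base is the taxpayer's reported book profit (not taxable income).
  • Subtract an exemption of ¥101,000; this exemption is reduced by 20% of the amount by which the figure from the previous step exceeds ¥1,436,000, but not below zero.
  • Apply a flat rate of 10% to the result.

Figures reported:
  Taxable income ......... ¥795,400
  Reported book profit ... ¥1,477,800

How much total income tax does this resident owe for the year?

¥235,876

Regular tax:
  ¥120,000 × 8% = ¥9,600
  ¥24,000 × 20% = ¥4,800
  ¥651,400 × 34% = ¥221,476
  → ¥235,876

Tentative minimum tax:
  Base (reported book profit): ¥1,477,800
  Exemption: ¥101,000 − 20% × (¥1,477,800 − ¥1,436,000) = ¥101,000 − ¥8,360 = ¥92,640
  Base: ¥1,477,800 − ¥92,640 = ¥1,385,160
  ¥1,385,160 × 10% = ¥138,516

¥235,876 > ¥138,516, so the regular tax governs.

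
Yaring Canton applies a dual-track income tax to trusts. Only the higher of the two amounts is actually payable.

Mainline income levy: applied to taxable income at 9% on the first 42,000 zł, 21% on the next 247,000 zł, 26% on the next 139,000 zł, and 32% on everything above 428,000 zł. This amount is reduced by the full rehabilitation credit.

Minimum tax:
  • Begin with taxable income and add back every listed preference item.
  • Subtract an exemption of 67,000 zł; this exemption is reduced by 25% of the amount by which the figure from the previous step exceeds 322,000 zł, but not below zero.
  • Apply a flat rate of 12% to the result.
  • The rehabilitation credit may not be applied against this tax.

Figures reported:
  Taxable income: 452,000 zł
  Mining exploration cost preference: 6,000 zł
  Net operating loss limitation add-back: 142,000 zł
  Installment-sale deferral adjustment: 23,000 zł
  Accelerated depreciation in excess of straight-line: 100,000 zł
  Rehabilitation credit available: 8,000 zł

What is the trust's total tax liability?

91,470 zł

Minimum tax:
  Adjusted income: 452,000 zł + 6,000 zł + 142,000 zł + 23,000 zł + 100,000 zł = 723,000 zł
  Exemption: 25% × (723,000 zł − 322,000 zł) = 100,250 zł ≥ 67,000 zł, so the exemption is fully phased out
  Base: 723,000 zł − 0 zł = 723,000 zł
  723,000 zł × 12% = 86,760 zł

Mainline income levy:
  42,000 zł × 9% = 3,780 zł
  247,000 zł × 21% = 51,870 zł
  139,000 zł × 26% = 36,140 zł
  24,000 zł × 32% = 7,680 zł
  → 99,470 zł
  Less rehabilitation credit 8,000 zł → 91,470 zł

91,470 zł > 86,760 zł, so the mainline income levy governs.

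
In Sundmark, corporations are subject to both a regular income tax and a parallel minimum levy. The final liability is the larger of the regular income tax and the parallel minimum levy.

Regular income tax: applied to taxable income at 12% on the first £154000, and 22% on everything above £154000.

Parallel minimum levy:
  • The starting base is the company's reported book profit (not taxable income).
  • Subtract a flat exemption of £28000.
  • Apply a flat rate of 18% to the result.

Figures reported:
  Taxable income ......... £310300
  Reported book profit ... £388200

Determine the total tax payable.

£64836

Regular income tax:
  £154000 × 12% = £18480
  £156300 × 22% = £34386
  → £52866

Parallel minimum levy:
  Base (reported book profit): £388200
  Less exemption £28000 → base £360200
  £360200 × 18% = £64836

£64836 > £52866, so the parallel minimum levy is the binding amount.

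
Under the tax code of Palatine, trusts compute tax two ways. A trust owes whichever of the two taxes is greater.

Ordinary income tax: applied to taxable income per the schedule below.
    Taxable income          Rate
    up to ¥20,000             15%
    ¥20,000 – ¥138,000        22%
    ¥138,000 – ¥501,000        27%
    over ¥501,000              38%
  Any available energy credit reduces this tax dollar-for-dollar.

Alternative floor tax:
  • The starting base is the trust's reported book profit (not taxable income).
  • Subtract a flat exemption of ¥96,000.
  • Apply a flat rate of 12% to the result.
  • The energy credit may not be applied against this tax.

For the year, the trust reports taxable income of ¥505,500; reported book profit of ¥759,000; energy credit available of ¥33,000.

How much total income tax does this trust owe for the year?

Ordinary income tax:
  ¥20,000 × 15% = ¥3,000
  ¥118,000 × 22% = ¥25,960
  ¥363,000 × 27% = ¥98,010
  ¥4,500 × 38% = ¥1,710
  → ¥128,680
  Less energy credit ¥33,000 → ¥95,680

Alternative floor tax:
  Base (reported book profit): ¥759,000
  Less exemption ¥96,000 → base ¥663,000
  ¥663,000 × 12% = ¥79,560

¥95,680 > ¥79,560, so the ordinary income tax governs.

¥95,680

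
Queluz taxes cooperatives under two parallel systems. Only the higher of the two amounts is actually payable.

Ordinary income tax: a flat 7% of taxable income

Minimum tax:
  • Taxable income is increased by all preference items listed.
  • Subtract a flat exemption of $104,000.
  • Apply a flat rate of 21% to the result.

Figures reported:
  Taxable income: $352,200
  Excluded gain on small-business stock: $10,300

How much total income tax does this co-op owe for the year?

$54,285

Ordinary income tax:
  $352,200 × 7% = $24,654

Minimum tax:
  Adjusted income: $352,200 + $10,300 = $362,500
  Less exemption $104,000 → base $258,500
  $258,500 × 21% = $54,285

$54,285 > $24,654, so the minimum tax is the binding amount.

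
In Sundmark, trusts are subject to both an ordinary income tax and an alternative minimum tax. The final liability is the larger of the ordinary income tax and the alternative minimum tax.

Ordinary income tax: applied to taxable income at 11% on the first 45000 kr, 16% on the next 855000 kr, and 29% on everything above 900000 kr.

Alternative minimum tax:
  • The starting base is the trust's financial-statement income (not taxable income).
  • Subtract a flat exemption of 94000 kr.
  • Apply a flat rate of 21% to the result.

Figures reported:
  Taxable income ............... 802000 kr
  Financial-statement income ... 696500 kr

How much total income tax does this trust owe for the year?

126525 kr

Ordinary income tax:
  45000 kr × 11% = 4950 kr
  757000 kr × 16% = 121120 kr
  → 126070 kr

Alternative minimum tax:
  Base (financial-statement income): 696500 kr
  Less exemption 94000 kr → base 602500 kr
  602500 kr × 21% = 126525 kr

126525 kr > 126070 kr, so the alternative minimum tax is the binding amount.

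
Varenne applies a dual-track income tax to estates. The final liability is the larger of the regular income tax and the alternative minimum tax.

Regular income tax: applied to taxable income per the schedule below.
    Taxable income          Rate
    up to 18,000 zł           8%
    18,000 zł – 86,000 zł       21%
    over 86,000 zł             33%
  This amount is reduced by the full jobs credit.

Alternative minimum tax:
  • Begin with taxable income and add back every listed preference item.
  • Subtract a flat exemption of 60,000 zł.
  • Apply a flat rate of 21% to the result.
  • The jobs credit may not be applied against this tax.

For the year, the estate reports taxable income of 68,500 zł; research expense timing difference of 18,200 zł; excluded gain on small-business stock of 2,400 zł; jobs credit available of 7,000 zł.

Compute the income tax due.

6,111 zł

Regular income tax:
  18,000 zł × 8% = 1,440 zł
  50,500 zł × 21% = 10,605 zł
  → 12,045 zł
  Less jobs credit 7,000 zł → 5,045 zł

Alternative minimum tax:
  Adjusted income: 68,500 zł + 18,200 zł + 2,400 zł = 89,100 zł
  Less exemption 60,000 zł → base 29,100 zł
  29,100 zł × 21% = 6,111 zł

6,111 zł > 5,045 zł, so the alternative minimum tax is the binding amount.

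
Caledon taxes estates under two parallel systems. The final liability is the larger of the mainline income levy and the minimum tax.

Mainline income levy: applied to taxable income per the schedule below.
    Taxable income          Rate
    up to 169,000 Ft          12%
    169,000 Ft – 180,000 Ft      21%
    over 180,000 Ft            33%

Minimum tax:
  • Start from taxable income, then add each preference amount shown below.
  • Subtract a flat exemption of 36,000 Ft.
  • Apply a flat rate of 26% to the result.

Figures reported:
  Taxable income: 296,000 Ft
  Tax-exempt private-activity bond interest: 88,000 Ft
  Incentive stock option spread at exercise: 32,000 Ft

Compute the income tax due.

Minimum tax:
  Adjusted income: 296,000 Ft + 88,000 Ft + 32,000 Ft = 416,000 Ft
  Less exemption 36,000 Ft → base 380,000 Ft
  380,000 Ft × 26% = 98,800 Ft

Mainline income levy:
  169,000 Ft × 12% = 20,280 Ft
  11,000 Ft × 21% = 2,310 Ft
  116,000 Ft × 33% = 38,280 Ft
  → 60,870 Ft

98,800 Ft > 60,870 Ft, so the minimum tax is the binding amount.

98,800 Ft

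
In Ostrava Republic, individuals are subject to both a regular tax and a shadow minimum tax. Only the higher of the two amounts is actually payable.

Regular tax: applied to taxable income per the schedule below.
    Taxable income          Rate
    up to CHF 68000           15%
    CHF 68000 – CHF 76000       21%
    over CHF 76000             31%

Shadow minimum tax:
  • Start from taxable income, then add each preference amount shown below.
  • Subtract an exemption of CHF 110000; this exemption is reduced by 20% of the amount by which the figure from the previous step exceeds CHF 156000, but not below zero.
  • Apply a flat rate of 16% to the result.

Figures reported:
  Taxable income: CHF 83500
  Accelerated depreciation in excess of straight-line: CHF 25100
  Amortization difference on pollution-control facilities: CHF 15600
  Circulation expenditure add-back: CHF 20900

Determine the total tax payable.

CHF 14205

Shadow minimum tax:
  Adjusted income: CHF 83500 + CHF 25100 + CHF 15600 + CHF 20900 = CHF 145100
  Exemption: CHF 145100 ≤ CHF 156000, so full CHF 110000 applies
  Base: CHF 145100 − CHF 110000 = CHF 35100
  CHF 35100 × 16% = CHF 5616

Regular tax:
  CHF 68000 × 15% = CHF 10200
  CHF 8000 × 21% = CHF 1680
  CHF 7500 × 31% = CHF 2325
  → CHF 14205

CHF 14205 > CHF 5616, so the regular tax governs.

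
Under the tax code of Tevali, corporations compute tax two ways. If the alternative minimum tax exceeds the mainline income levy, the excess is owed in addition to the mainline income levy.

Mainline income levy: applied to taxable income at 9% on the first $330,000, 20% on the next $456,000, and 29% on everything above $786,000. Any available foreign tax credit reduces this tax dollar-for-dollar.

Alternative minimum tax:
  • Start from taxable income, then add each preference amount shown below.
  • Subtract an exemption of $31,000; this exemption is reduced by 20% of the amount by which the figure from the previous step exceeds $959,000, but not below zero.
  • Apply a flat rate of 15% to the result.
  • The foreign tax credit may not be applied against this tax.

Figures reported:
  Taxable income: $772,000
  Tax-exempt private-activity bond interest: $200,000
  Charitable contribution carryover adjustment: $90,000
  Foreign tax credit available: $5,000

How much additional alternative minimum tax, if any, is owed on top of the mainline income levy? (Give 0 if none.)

Mainline income levy:
  $330,000 × 9% = $29,700
  $442,000 × 20% = $88,400
  → $118,100
  Less foreign tax credit $5,000 → $113,100

Alternative minimum tax:
  Adjusted income: $772,000 + $200,000 + $90,000 = $1,062,000
  Exemption: $31,000 − 20% × ($1,062,000 − $959,000) = $31,000 − $20,600 = $10,400
  Base: $1,062,000 − $10,400 = $1,051,600
  $1,051,600 × 15% = $157,740

Excess of alternative minimum tax over mainline income levy: $157,740 − $113,100 = $44,640.

$44,640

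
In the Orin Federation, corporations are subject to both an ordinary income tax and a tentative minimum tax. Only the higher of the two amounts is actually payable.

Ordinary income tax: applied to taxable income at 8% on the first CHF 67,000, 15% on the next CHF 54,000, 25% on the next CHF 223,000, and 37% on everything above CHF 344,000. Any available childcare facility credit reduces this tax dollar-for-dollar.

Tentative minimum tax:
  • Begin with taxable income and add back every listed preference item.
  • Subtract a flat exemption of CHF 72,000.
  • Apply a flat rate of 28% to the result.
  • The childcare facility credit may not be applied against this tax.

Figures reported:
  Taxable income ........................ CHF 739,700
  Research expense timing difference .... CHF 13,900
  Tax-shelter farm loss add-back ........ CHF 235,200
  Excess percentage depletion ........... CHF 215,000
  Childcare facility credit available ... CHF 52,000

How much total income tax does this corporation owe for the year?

Ordinary income tax:
  CHF 67,000 × 8% = CHF 5,360
  CHF 54,000 × 15% = CHF 8,100
  CHF 223,000 × 25% = CHF 55,750
  CHF 395,700 × 37% = CHF 146,409
  → CHF 215,619
  Less childcare facility credit CHF 52,000 → CHF 163,619

Tentative minimum tax:
  Adjusted income: CHF 739,700 + CHF 13,900 + CHF 235,200 + CHF 215,000 = CHF 1,203,800
  Less exemption CHF 72,000 → base CHF 1,131,800
  CHF 1,131,800 × 28% = CHF 316,904

CHF 316,904 > CHF 163,619, so the tentative minimum tax is the binding amount.

CHF 316,904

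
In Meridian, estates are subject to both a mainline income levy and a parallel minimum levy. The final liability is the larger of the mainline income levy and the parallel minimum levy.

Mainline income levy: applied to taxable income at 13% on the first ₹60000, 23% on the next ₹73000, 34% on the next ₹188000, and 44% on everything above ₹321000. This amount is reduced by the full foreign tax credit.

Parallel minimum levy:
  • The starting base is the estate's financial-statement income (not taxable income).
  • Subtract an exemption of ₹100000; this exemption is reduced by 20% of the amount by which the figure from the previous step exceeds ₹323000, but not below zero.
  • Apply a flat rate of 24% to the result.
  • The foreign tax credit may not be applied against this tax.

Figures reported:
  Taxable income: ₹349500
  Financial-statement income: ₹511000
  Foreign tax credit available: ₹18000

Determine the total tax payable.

Mainline income levy:
  ₹60000 × 13% = ₹7800
  ₹73000 × 23% = ₹16790
  ₹188000 × 34% = ₹63920
  ₹28500 × 44% = ₹12540
  → ₹101050
  Less foreign tax credit ₹18000 → ₹83050

Parallel minimum levy:
  Base (financial-statement income): ₹511000
  Exemption: ₹100000 − 20% × (₹511000 − ₹323000) = ₹100000 − ₹37600 = ₹62400
  Base: ₹511000 − ₹62400 = ₹448600
  ₹448600 × 24% = ₹107664

₹107664 > ₹83050, so the parallel minimum levy is the binding amount.

₹107664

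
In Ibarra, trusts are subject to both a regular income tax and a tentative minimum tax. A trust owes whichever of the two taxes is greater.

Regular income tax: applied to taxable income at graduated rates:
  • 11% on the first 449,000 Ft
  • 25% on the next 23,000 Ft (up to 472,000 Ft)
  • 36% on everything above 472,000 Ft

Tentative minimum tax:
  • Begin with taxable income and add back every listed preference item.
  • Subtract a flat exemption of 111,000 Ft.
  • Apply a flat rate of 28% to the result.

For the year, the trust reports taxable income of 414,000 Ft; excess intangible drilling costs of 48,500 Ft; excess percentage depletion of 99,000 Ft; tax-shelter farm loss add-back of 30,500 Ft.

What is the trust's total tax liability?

134,680 Ft

Tentative minimum tax:
  Adjusted income: 414,000 Ft + 48,500 Ft + 99,000 Ft + 30,500 Ft = 592,000 Ft
  Less exemption 111,000 Ft → base 481,000 Ft
  481,000 Ft × 28% = 134,680 Ft

Regular income tax:
  414,000 Ft × 11% = 45,540 Ft

134,680 Ft > 45,540 Ft, so the tentative minimum tax is the binding amount.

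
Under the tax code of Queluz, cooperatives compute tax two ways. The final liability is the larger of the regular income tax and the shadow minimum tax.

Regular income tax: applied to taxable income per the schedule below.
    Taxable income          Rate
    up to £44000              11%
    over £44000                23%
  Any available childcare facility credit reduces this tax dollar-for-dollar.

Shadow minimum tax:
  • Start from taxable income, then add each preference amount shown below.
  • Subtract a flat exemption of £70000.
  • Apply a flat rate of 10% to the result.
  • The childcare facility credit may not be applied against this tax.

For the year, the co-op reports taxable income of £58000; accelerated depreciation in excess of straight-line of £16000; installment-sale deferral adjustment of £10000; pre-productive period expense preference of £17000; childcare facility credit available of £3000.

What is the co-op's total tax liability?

£5060

Shadow minimum tax:
  Adjusted income: £58000 + £16000 + £10000 + £17000 = £101000
  Less exemption £70000 → base £31000
  £31000 × 10% = £3100

Regular income tax:
  £44000 × 11% = £4840
  £14000 × 23% = £3220
  → £8060
  Less childcare facility credit £3000 → £5060

£5060 > £3100, so the regular income tax governs.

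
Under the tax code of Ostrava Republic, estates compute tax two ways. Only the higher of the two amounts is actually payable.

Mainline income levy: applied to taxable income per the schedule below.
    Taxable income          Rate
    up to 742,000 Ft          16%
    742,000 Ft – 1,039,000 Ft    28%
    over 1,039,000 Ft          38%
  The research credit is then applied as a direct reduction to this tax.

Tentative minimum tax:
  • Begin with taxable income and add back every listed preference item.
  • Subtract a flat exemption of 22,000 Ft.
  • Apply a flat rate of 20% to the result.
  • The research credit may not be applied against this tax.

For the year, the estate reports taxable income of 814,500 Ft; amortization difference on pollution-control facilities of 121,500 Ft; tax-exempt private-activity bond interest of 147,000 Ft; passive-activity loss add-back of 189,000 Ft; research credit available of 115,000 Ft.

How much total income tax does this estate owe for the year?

250,000 Ft

Tentative minimum tax:
  Adjusted income: 814,500 Ft + 121,500 Ft + 147,000 Ft + 189,000 Ft = 1,272,000 Ft
  Less exemption 22,000 Ft → base 1,250,000 Ft
  1,250,000 Ft × 20% = 250,000 Ft

Mainline income levy:
  742,000 Ft × 16% = 118,720 Ft
  72,500 Ft × 28% = 20,300 Ft
  → 139,020 Ft
  Less research credit 115,000 Ft → 24,020 Ft

250,000 Ft > 24,020 Ft, so the tentative minimum tax is the binding amount.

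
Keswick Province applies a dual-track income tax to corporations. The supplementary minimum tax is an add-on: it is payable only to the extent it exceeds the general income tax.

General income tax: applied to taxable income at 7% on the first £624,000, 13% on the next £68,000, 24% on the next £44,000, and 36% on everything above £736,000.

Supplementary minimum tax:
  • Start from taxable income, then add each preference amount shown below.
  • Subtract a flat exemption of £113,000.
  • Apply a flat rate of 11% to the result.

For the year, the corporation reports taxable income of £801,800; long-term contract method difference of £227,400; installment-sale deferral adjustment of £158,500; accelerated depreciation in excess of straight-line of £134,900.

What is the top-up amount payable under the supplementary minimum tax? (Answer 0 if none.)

General income tax:
  £624,000 × 7% = £43,680
  £68,000 × 13% = £8,840
  £44,000 × 24% = £10,560
  £65,800 × 36% = £23,688
  → £86,768

Supplementary minimum tax:
  Adjusted income: £801,800 + £227,400 + £158,500 + £134,900 = £1,322,600
  Less exemption £113,000 → base £1,209,600
  £1,209,600 × 11% = £133,056

Excess of supplementary minimum tax over general income tax: £133,056 − £86,768 = £46,288.

£46,288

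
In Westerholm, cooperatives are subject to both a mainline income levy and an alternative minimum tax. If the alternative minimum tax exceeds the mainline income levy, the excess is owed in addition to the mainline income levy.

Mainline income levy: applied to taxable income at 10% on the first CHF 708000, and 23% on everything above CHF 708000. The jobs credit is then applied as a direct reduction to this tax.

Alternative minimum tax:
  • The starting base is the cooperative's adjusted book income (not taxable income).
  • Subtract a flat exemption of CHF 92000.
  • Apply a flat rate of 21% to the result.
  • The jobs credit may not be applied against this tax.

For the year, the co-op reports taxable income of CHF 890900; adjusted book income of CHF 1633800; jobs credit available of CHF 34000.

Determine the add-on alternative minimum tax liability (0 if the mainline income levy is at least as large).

Alternative minimum tax:
  Base (adjusted book income): CHF 1633800
  Less exemption CHF 92000 → base CHF 1541800
  CHF 1541800 × 21% = CHF 323778

Mainline income levy:
  CHF 708000 × 10% = CHF 70800
  CHF 182900 × 23% = CHF 42067
  → CHF 112867
  Less jobs credit CHF 34000 → CHF 78867

Excess of alternative minimum tax over mainline income levy: CHF 323778 − CHF 78867 = CHF 244911.

CHF 244911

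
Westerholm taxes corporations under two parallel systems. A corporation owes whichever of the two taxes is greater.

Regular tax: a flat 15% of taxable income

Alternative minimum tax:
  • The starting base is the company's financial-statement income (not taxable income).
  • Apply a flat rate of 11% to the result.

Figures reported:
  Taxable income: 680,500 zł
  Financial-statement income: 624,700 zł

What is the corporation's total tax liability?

Alternative minimum tax:
  Base (financial-statement income): 624,700 zł
  624,700 zł × 11% = 68,717 zł

Regular tax:
  680,500 zł × 15% = 102,075 zł

102,075 zł > 68,717 zł, so the regular tax governs.

102,075 zł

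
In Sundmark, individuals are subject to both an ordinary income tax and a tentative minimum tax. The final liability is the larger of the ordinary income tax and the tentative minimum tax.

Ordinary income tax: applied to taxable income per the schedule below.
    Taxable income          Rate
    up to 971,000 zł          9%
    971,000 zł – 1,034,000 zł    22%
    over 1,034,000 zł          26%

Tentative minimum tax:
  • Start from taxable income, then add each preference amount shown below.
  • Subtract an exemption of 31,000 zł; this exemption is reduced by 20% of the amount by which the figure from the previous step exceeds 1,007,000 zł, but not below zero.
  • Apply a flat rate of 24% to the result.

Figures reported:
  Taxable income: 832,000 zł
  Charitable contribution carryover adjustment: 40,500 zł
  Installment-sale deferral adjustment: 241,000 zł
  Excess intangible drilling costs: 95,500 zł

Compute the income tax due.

Tentative minimum tax:
  Adjusted income: 832,000 zł + 40,500 zł + 241,000 zł + 95,500 zł = 1,209,000 zł
  Exemption: 20% × (1,209,000 zł − 1,007,000 zł) = 40,400 zł ≥ 31,000 zł, so the exemption is fully phased out
  Base: 1,209,000 zł − 0 zł = 1,209,000 zł
  1,209,000 zł × 24% = 290,160 zł

Ordinary income tax:
  832,000 zł × 9% = 74,880 zł

290,160 zł > 74,880 zł, so the tentative minimum tax is the binding amount.

290,160 zł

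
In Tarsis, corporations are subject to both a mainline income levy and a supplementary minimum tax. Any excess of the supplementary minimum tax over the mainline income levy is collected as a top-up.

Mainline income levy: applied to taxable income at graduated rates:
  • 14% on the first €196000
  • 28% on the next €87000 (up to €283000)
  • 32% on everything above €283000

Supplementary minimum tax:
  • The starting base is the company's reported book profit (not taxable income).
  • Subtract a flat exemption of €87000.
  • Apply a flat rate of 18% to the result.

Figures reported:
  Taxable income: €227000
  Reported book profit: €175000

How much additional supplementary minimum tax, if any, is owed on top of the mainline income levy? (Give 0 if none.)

Supplementary minimum tax:
  Base (reported book profit): €175000
  Less exemption €87000 → base €88000
  €88000 × 18% = €15840

Mainline income levy:
  €196000 × 14% = €27440
  €31000 × 28% = €8680
  → €36120

€15840 ≤ €36120, so no add-on is due.

€0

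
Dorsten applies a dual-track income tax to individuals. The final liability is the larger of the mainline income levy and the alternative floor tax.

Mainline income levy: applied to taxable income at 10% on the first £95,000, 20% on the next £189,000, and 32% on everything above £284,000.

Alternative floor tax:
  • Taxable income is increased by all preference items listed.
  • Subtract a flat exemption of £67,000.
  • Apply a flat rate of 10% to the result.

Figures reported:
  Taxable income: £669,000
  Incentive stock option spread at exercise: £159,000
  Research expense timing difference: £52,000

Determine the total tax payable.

Alternative floor tax:
  Adjusted income: £669,000 + £159,000 + £52,000 = £880,000
  Less exemption £67,000 → base £813,000
  £813,000 × 10% = £81,300

Mainline income levy:
  £95,000 × 10% = £9,500
  £189,000 × 20% = £37,800
  £385,000 × 32% = £123,200
  → £170,500

£170,500 > £81,300, so the mainline income levy governs.

£170,500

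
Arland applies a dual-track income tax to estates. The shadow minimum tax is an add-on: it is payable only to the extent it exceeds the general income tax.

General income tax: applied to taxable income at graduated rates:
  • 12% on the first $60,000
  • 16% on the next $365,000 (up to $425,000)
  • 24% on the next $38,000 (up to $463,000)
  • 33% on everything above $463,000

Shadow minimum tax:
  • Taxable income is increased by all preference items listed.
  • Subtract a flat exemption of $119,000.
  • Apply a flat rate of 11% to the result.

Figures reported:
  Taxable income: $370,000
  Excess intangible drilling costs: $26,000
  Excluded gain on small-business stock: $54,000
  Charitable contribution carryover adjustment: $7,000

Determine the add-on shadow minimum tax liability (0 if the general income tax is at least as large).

Shadow minimum tax:
  Adjusted income: $370,000 + $26,000 + $54,000 + $7,000 = $457,000
  Less exemption $119,000 → base $338,000
  $338,000 × 11% = $37,180

General income tax:
  $60,000 × 12% = $7,200
  $310,000 × 16% = $49,600
  → $56,800

$37,180 ≤ $56,800, so no add-on is due.

$0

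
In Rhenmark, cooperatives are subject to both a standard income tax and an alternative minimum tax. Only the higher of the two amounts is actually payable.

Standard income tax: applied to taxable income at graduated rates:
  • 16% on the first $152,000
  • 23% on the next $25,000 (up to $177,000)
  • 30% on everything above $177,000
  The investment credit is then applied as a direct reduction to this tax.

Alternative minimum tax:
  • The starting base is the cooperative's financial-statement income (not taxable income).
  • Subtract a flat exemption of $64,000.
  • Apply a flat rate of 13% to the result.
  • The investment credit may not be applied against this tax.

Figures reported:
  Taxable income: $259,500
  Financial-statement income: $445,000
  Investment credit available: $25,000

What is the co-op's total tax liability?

$49,530

Alternative minimum tax:
  Base (financial-statement income): $445,000
  Less exemption $64,000 → base $381,000
  $381,000 × 13% = $49,530

Standard income tax:
  $152,000 × 16% = $24,320
  $25,000 × 23% = $5,750
  $82,500 × 30% = $24,750
  → $54,820
  Less investment credit $25,000 → $29,820

$49,530 > $29,820, so the alternative minimum tax is the binding amount.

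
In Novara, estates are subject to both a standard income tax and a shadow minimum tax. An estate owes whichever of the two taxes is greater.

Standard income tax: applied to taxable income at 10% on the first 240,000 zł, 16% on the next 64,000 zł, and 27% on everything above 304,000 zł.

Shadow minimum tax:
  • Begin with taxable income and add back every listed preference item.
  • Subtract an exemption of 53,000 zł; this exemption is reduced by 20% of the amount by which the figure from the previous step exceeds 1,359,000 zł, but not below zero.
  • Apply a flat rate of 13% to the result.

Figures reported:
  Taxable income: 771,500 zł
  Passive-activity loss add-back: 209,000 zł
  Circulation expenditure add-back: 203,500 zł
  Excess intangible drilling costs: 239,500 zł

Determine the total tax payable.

Standard income tax:
  240,000 zł × 10% = 24,000 zł
  64,000 zł × 16% = 10,240 zł
  467,500 zł × 27% = 126,225 zł
  → 160,465 zł

Shadow minimum tax:
  Adjusted income: 771,500 zł + 209,000 zł + 203,500 zł + 239,500 zł = 1,423,500 zł
  Exemption: 53,000 zł − 20% × (1,423,500 zł − 1,359,000 zł) = 53,000 zł − 12,900 zł = 40,100 zł
  Base: 1,423,500 zł − 40,100 zł = 1,383,400 zł
  1,383,400 zł × 13% = 179,842 zł

179,842 zł > 160,465 zł, so the shadow minimum tax is the binding amount.

179,842 zł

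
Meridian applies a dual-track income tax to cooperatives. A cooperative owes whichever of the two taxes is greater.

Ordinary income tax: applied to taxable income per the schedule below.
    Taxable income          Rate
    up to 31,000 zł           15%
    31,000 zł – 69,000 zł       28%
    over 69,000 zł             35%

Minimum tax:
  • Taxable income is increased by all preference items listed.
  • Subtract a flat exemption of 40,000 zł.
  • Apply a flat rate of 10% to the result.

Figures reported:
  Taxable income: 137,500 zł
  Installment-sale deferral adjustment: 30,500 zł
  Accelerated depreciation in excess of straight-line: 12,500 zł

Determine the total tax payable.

39,265 zł

Ordinary income tax:
  31,000 zł × 15% = 4,650 zł
  38,000 zł × 28% = 10,640 zł
  68,500 zł × 35% = 23,975 zł
  → 39,265 zł

Minimum tax:
  Adjusted income: 137,500 zł + 30,500 zł + 12,500 zł = 180,500 zł
  Less exemption 40,000 zł → base 140,500 zł
  140,500 zł × 10% = 14,050 zł

39,265 zł > 14,050 zł, so the ordinary income tax governs.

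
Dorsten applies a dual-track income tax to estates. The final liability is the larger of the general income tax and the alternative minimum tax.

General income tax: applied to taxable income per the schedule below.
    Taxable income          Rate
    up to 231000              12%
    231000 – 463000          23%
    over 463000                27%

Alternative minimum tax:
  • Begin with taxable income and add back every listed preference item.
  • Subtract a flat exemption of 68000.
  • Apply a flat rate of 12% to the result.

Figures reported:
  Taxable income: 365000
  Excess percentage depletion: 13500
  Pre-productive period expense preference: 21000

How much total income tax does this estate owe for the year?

58540

General income tax:
  231000 × 12% = 27720
  134000 × 23% = 30820
  → 58540

Alternative minimum tax:
  Adjusted income: 365000 + 13500 + 21000 = 399500
  Less exemption 68000 → base 331500
  331500 × 12% = 39780

58540 > 39780, so the general income tax governs.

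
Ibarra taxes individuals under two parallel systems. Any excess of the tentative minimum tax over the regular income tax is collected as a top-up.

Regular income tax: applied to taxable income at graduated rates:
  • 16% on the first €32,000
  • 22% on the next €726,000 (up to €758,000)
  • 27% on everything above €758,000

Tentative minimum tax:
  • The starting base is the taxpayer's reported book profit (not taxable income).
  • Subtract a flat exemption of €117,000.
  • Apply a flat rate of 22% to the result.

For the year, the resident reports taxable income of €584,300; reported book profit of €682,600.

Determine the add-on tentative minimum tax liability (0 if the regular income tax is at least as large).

Regular income tax:
  €32,000 × 16% = €5,120
  €552,300 × 22% = €121,506
  → €126,626

Tentative minimum tax:
  Base (reported book profit): €682,600
  Less exemption €117,000 → base €565,600
  €565,600 × 22% = €124,432

€124,432 ≤ €126,626, so no add-on is due.

€0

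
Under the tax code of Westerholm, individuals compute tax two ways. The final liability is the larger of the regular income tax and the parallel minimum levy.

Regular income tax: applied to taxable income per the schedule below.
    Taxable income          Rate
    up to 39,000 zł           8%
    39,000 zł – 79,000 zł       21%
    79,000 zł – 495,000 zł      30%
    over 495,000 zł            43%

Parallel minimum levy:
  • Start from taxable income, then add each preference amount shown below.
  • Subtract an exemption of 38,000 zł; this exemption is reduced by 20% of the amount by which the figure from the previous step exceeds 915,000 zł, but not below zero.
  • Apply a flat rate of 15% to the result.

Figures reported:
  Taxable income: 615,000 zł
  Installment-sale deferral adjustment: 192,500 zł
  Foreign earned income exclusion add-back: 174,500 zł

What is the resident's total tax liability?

187,920 zł

Parallel minimum levy:
  Adjusted income: 615,000 zł + 192,500 zł + 174,500 zł = 982,000 zł
  Exemption: 38,000 zł − 20% × (982,000 zł − 915,000 zł) = 38,000 zł − 13,400 zł = 24,600 zł
  Base: 982,000 zł − 24,600 zł = 957,400 zł
  957,400 zł × 15% = 143,610 zł

Regular income tax:
  39,000 zł × 8% = 3,120 zł
  40,000 zł × 21% = 8,400 zł
  416,000 zł × 30% = 124,800 zł
  120,000 zł × 43% = 51,600 zł
  → 187,920 zł

187,920 zł > 143,610 zł, so the regular income tax governs.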